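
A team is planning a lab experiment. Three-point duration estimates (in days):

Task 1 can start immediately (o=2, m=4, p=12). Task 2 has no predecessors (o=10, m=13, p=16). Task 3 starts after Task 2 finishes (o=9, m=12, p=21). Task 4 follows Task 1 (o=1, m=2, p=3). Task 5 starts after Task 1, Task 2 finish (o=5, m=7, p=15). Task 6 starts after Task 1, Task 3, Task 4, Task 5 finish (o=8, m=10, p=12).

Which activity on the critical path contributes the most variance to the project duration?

Task 3

te_Task 1 = (2 + 4·4 + 12)/6 = 30/6 = 5; σ²_Task 1 = ((12−2)/6)² = 2.778
te_Task 2 = (10 + 4·13 + 16)/6 = 78/6 = 13; σ²_Task 2 = ((16−10)/6)² = 1.000
te_Task 3 = (9 + 4·12 + 21)/6 = 78/6 = 13; σ²_Task 3 = ((21−9)/6)² = 4.000
te_Task 4 = (1 + 4·2 + 3)/6 = 12/6 = 2; σ²_Task 4 = ((3−1)/6)² = 0.111
te_Task 5 = (5 + 4·7 + 15)/6 = 48/6 = 8; σ²_Task 5 = ((15−5)/6)² = 2.778
te_Task 6 = (8 + 4·10 + 12)/6 = 60/6 = 10; σ²_Task 6 = ((12−8)/6)² = 0.444

Forward pass:
ES_Task 1 = 0; EF_Task 1 = 5
ES_Task 2 = 0; EF_Task 2 = 13
ES_Task 3 = 13; EF_Task 3 = 13+13 = 26
ES_Task 4 = 5; EF_Task 4 = 5+2 = 7
ES_Task 5 = max(EF_Task 1=5, EF_Task 2=13) = 13; EF_Task 5 = 13+8 = 21
ES_Task 6 = max(EF_Task 1=5, EF_Task 3=26, EF_Task 4=7, EF_Task 5=21) = 26; EF_Task 6 = 26+10 = 36
Expected project duration μ = 36 days. Critical path: Task 2 → Task 3 → Task 6.

Variances on critical path: σ²_Task 2=1.000, σ²_Task 3=4.000, σ²_Task 6=0.444.
Largest is σ²_Task 3 = 4.000.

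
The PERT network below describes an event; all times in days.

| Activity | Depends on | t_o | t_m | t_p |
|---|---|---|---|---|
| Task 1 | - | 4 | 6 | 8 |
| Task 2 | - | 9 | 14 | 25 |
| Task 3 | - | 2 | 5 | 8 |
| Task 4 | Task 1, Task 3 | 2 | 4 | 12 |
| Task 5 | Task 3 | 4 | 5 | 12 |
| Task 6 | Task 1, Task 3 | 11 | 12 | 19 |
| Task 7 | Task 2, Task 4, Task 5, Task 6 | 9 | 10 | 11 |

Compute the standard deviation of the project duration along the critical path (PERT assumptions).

te_Task 1 = (4 + 4·6 + 8)/6 = 36/6 = 6; σ²_Task 1 = ((8−4)/6)² = 0.444
te_Task 2 = (9 + 4·14 + 25)/6 = 90/6 = 15; σ²_Task 2 = ((25−9)/6)² = 7.111
te_Task 3 = (2 + 4·5 + 8)/6 = 30/6 = 5; σ²_Task 3 = ((8−2)/6)² = 1.000
te_Task 4 = (2 + 4·4 + 12)/6 = 30/6 = 5; σ²_Task 4 = ((12−2)/6)² = 2.778
te_Task 5 = (4 + 4·5 + 12)/6 = 36/6 = 6; σ²_Task 5 = ((12−4)/6)² = 1.778
te_Task 6 = (11 + 4·12 + 19)/6 = 78/6 = 13; σ²_Task 6 = ((19−11)/6)² = 1.778
te_Task 7 = (9 + 4·10 + 11)/6 = 60/6 = 10; σ²_Task 7 = ((11−9)/6)² = 0.111

Forward pass:
ES_Task 1 = 0; EF_Task 1 = 6
ES_Task 2 = 0; EF_Task 2 = 15
ES_Task 3 = 0; EF_Task 3 = 5
ES_Task 4 = max(EF_Task 1=6, EF_Task 3=5) = 6; EF_Task 4 = 6+5 = 11
ES_Task 5 = 5; EF_Task 5 = 5+6 = 11
ES_Task 6 = max(EF_Task 1=6, EF_Task 3=5) = 6; EF_Task 6 = 6+13 = 19
ES_Task 7 = max(EF_Task 2=15, EF_Task 4=11, EF_Task 5=11, EF_Task 6=19) = 19; EF_Task 7 = 19+10 = 29
Expected project duration μ = 29 days. Critical path: Task 1 → Task 6 → Task 7.

Variance along critical path = 0.444 + 1.778 + 0.111 = 2.333
σ = √2.333 = 1.528 days

1.53 days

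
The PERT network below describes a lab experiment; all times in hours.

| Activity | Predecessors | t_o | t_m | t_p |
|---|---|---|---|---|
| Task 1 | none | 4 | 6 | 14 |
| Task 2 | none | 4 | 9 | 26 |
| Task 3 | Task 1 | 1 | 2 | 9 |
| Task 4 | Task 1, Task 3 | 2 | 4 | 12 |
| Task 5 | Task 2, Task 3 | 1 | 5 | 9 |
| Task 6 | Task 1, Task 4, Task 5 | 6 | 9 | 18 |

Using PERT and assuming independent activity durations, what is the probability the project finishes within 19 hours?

te_Task 1 = (4 + 4·6 + 14)/6 = 42/6 = 7; σ²_Task 1 = ((14−4)/6)² = 2.778
te_Task 2 = (4 + 4·9 + 26)/6 = 66/6 = 11; σ²_Task 2 = ((26−4)/6)² = 13.444
te_Task 3 = (1 + 4·2 + 9)/6 = 18/6 = 3; σ²_Task 3 = ((9−1)/6)² = 1.778
te_Task 4 = (2 + 4·4 + 12)/6 = 30/6 = 5; σ²_Task 4 = ((12−2)/6)² = 2.778
te_Task 5 = (1 + 4·5 + 9)/6 = 30/6 = 5; σ²_Task 5 = ((9−1)/6)² = 1.778
te_Task 6 = (6 + 4·9 + 18)/6 = 60/6 = 10; σ²_Task 6 = ((18−6)/6)² = 4.000

Forward pass:
ES_Task 1 = 0; EF_Task 1 = 7
ES_Task 2 = 0; EF_Task 2 = 11
ES_Task 3 = 7; EF_Task 3 = 7+3 = 10
ES_Task 4 = max(EF_Task 1=7, EF_Task 3=10) = 10; EF_Task 4 = 10+5 = 15
ES_Task 5 = max(EF_Task 2=11, EF_Task 3=10) = 11; EF_Task 5 = 11+5 = 16
ES_Task 6 = max(EF_Task 1=7, EF_Task 4=15, EF_Task 5=16) = 16; EF_Task 6 = 16+10 = 26
Expected project duration μ = 26 hours. Critical path: Task 2 → Task 5 → Task 6.

Variance along critical path = 13.444 + 1.778 + 4.000 = 19.222; σ = √19.222 = 4.384 hours.
Z = (19 − 26) / 4.384 = -1.597
P(T ≤ 19) = Φ(-1.597) ≈ 0.055

0.055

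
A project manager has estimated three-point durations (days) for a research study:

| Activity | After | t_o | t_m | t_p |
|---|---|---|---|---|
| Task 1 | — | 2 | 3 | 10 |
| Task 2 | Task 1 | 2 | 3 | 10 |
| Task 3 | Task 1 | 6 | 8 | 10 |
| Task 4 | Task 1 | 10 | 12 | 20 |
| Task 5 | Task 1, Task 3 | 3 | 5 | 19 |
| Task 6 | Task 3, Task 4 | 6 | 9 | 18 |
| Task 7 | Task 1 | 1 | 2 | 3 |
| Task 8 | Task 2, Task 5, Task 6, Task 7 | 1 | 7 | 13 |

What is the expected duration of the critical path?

34 days

te_Task 1 = (2 + 4·3 + 10)/6 = 24/6 = 4
te_Task 2 = (2 + 4·3 + 10)/6 = 24/6 = 4
te_Task 3 = (6 + 4·8 + 10)/6 = 48/6 = 8
te_Task 4 = (10 + 4·12 + 20)/6 = 78/6 = 13
te_Task 5 = (3 + 4·5 + 19)/6 = 42/6 = 7
te_Task 6 = (6 + 4·9 + 18)/6 = 60/6 = 10
te_Task 7 = (1 + 4·2 + 3)/6 = 12/6 = 2
te_Task 8 = (1 + 4·7 + 13)/6 = 42/6 = 7

Forward pass:
ES_Task 1 = 0; EF_Task 1 = 4
ES_Task 2 = 4; EF_Task 2 = 4+4 = 8
ES_Task 3 = 4; EF_Task 3 = 4+8 = 12
ES_Task 4 = 4; EF_Task 4 = 4+13 = 17
ES_Task 5 = max(EF_Task 1=4, EF_Task 3=12) = 12; EF_Task 5 = 12+7 = 19
ES_Task 6 = max(EF_Task 3=12, EF_Task 4=17) = 17; EF_Task 6 = 17+10 = 27
ES_Task 7 = 4; EF_Task 7 = 4+2 = 6
ES_Task 8 = max(EF_Task 2=8, EF_Task 5=19, EF_Task 6=27, EF_Task 7=6) = 27; EF_Task 8 = 27+7 = 34
Expected project duration μ = 34 days. Critical path: Task 1 → Task 4 → Task 6 → Task 8.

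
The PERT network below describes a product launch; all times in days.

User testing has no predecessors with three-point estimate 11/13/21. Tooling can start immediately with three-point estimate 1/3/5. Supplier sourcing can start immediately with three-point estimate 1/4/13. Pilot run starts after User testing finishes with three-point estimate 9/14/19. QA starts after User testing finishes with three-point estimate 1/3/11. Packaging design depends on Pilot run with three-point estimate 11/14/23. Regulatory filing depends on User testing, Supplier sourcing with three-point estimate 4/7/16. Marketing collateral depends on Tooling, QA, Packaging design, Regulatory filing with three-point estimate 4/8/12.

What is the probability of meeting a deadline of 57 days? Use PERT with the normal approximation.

te_User testing = (11 + 4·13 + 21)/6 = 84/6 = 14; σ²_User testing = ((21−11)/6)² = 2.778
te_Tooling = (1 + 4·3 + 5)/6 = 18/6 = 3; σ²_Tooling = ((5−1)/6)² = 0.444
te_Supplier sourcing = (1 + 4·4 + 13)/6 = 30/6 = 5; σ²_Supplier sourcing = ((13−1)/6)² = 4.000
te_Pilot run = (9 + 4·14 + 19)/6 = 84/6 = 14; σ²_Pilot run = ((19−9)/6)² = 2.778
te_QA = (1 + 4·3 + 11)/6 = 24/6 = 4; σ²_QA = ((11−1)/6)² = 2.778
te_Packaging design = (11 + 4·14 + 23)/6 = 90/6 = 15; σ²_Packaging design = ((23−11)/6)² = 4.000
te_Regulatory filing = (4 + 4·7 + 16)/6 = 48/6 = 8; σ²_Regulatory filing = ((16−4)/6)² = 4.000
te_Marketing collateral = (4 + 4·8 + 12)/6 = 48/6 = 8; σ²_Marketing collateral = ((12−4)/6)² = 1.778

Forward pass:
ES_User testing = 0; EF_User testing = 14
ES_Tooling = 0; EF_Tooling = 3
ES_Supplier sourcing = 0; EF_Supplier sourcing = 5
ES_Pilot run = 14; EF_Pilot run = 14+14 = 28
ES_QA = 14; EF_QA = 14+4 = 18
ES_Packaging design = 28; EF_Packaging design = 28+15 = 43
ES_Regulatory filing = max(EF_User testing=14, EF_Supplier sourcing=5) = 14; EF_Regulatory filing = 14+8 = 22
ES_Marketing collateral = max(EF_Tooling=3, EF_QA=18, EF_Packaging design=43, EF_Regulatory filing=22) = 43; EF_Marketing collateral = 43+8 = 51
Expected project duration μ = 51 days. Critical path: User testing → Pilot run → Packaging design → Marketing collateral.

Variance along critical path = 2.778 + 2.778 + 4.000 + 1.778 = 11.333; σ = √11.333 = 3.367 days.
Z = (57 − 51) / 3.367 = 1.782
P(T ≤ 57) = Φ(1.782) ≈ 0.963

0.963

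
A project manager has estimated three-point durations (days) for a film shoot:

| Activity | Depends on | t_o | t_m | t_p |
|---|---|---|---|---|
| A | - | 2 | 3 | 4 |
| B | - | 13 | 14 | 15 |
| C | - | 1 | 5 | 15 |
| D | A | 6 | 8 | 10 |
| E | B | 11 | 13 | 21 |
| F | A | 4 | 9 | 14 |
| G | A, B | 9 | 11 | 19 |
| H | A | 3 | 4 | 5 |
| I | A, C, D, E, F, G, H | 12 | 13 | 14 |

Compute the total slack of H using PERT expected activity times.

21 days

te_A = (2 + 4·3 + 4)/6 = 18/6 = 3
te_B = (13 + 4·14 + 15)/6 = 84/6 = 14
te_C = (1 + 4·5 + 15)/6 = 36/6 = 6
te_D = (6 + 4·8 + 10)/6 = 48/6 = 8
te_E = (11 + 4·13 + 21)/6 = 84/6 = 14
te_F = (4 + 4·9 + 14)/6 = 54/6 = 9
te_G = (9 + 4·11 + 19)/6 = 72/6 = 12
te_H = (3 + 4·4 + 5)/6 = 24/6 = 4
te_I = (12 + 4·13 + 14)/6 = 78/6 = 13

Forward pass:
ES_A = 0; EF_A = 3
ES_B = 0; EF_B = 14
ES_C = 0; EF_C = 6
ES_D = 3; EF_D = 3+8 = 11
ES_E = 14; EF_E = 14+14 = 28
ES_F = 3; EF_F = 3+9 = 12
ES_G = max(EF_A=3, EF_B=14) = 14; EF_G = 14+12 = 26
ES_H = 3; EF_H = 3+4 = 7
ES_I = max(EF_A=3, EF_C=6, EF_D=11, EF_E=28, EF_F=12, EF_G=26, EF_H=7) = 28; EF_I = 28+13 = 41
Expected project duration μ = 41 days. Critical path: B → E → I.

Backward pass:
LF_I = 41; LS_I = 41−13 = 28
LF_H = LS_I = 28; LS_H = 28−4 = 24
LF_G = LS_I = 28; LS_G = 28−12 = 16
LF_F = LS_I = 28; LS_F = 28−9 = 19
LF_E = LS_I = 28; LS_E = 28−14 = 14
LF_D = LS_I = 28; LS_D = 28−8 = 20
LF_C = LS_I = 28; LS_C = 28−6 = 22
LF_B = min(LS_E=14, LS_G=16) = 14; LS_B = 14−14 = 0
LF_A = min(LS_D=20, LS_F=19, LS_G=16, LS_H=24, LS_I=28) = 16; LS_A = 16−3 = 13
Slack_H = LS_H − ES_H = 24 − 3 = 21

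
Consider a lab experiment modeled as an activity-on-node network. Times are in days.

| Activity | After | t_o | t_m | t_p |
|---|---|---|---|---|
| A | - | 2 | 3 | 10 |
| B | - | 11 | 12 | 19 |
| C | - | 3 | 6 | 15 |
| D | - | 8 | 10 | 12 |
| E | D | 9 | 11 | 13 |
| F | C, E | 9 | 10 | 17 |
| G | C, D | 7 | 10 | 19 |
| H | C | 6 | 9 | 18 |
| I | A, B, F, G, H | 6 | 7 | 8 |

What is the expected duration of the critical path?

te_A = (2 + 4·3 + 10)/6 = 24/6 = 4
te_B = (11 + 4·12 + 19)/6 = 78/6 = 13
te_C = (3 + 4·6 + 15)/6 = 42/6 = 7
te_D = (8 + 4·10 + 12)/6 = 60/6 = 10
te_E = (9 + 4·11 + 13)/6 = 66/6 = 11
te_F = (9 + 4·10 + 17)/6 = 66/6 = 11
te_G = (7 + 4·10 + 19)/6 = 66/6 = 11
te_H = (6 + 4·9 + 18)/6 = 60/6 = 10
te_I = (6 + 4·7 + 8)/6 = 42/6 = 7

Forward pass:
ES_A = 0; EF_A = 4
ES_B = 0; EF_B = 13
ES_C = 0; EF_C = 7
ES_D = 0; EF_D = 10
ES_E = 10; EF_E = 10+11 = 21
ES_F = max(EF_C=7, EF_E=21) = 21; EF_F = 21+11 = 32
ES_G = max(EF_C=7, EF_D=10) = 10; EF_G = 10+11 = 21
ES_H = 7; EF_H = 7+10 = 17
ES_I = max(EF_A=4, EF_B=13, EF_F=32, EF_G=21, EF_H=17) = 32; EF_I = 32+7 = 39
Expected project duration μ = 39 days. Critical path: D → E → F → I.

39 days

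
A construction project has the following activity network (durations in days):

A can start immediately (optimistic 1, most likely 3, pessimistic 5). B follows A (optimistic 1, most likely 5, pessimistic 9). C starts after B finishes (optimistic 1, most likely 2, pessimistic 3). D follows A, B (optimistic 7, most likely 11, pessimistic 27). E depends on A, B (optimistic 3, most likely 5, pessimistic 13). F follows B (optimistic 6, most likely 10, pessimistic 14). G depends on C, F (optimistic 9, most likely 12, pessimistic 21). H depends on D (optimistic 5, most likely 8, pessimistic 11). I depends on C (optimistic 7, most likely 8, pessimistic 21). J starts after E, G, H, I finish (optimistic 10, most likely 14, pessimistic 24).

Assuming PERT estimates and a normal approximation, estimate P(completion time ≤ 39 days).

0.028

te_A = (1 + 4·3 + 5)/6 = 18/6 = 3; σ²_A = ((5−1)/6)² = 0.444
te_B = (1 + 4·5 + 9)/6 = 30/6 = 5; σ²_B = ((9−1)/6)² = 1.778
te_C = (1 + 4·2 + 3)/6 = 12/6 = 2; σ²_C = ((3−1)/6)² = 0.111
te_D = (7 + 4·11 + 27)/6 = 78/6 = 13; σ²_D = ((27−7)/6)² = 11.111
te_E = (3 + 4·5 + 13)/6 = 36/6 = 6; σ²_E = ((13−3)/6)² = 2.778
te_F = (6 + 4·10 + 14)/6 = 60/6 = 10; σ²_F = ((14−6)/6)² = 1.778
te_G = (9 + 4·12 + 21)/6 = 78/6 = 13; σ²_G = ((21−9)/6)² = 4.000
te_H = (5 + 4·8 + 11)/6 = 48/6 = 8; σ²_H = ((11−5)/6)² = 1.000
te_I = (7 + 4·8 + 21)/6 = 60/6 = 10; σ²_I = ((21−7)/6)² = 5.444
te_J = (10 + 4·14 + 24)/6 = 90/6 = 15; σ²_J = ((24−10)/6)² = 5.444

Forward pass:
ES_A = 0; EF_A = 3
ES_B = 3; EF_B = 3+5 = 8
ES_C = 8; EF_C = 8+2 = 10
ES_D = max(EF_A=3, EF_B=8) = 8; EF_D = 8+13 = 21
ES_E = max(EF_A=3, EF_B=8) = 8; EF_E = 8+6 = 14
ES_F = 8; EF_F = 8+10 = 18
ES_G = max(EF_C=10, EF_F=18) = 18; EF_G = 18+13 = 31
ES_H = 21; EF_H = 21+8 = 29
ES_I = 10; EF_I = 10+10 = 20
ES_J = max(EF_E=14, EF_G=31, EF_H=29, EF_I=20) = 31; EF_J = 31+15 = 46
Expected project duration μ = 46 days. Critical path: A → B → F → G → J.

Variance along critical path = 0.444 + 1.778 + 1.778 + 4.000 + 5.444 = 13.444; σ = √13.444 = 3.667 days.
Z = (39 − 46) / 3.667 = -1.909
P(T ≤ 39) = Φ(-1.909) ≈ 0.028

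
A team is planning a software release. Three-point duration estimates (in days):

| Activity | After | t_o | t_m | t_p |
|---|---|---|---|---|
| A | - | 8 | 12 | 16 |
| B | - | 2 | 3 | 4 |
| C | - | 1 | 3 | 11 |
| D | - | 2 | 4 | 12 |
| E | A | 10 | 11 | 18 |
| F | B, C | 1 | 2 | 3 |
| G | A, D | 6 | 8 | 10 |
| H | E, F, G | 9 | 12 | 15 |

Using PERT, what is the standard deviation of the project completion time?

te_A = (8 + 4·12 + 16)/6 = 72/6 = 12; σ²_A = ((16−8)/6)² = 1.778
te_B = (2 + 4·3 + 4)/6 = 18/6 = 3; σ²_B = ((4−2)/6)² = 0.111
te_C = (1 + 4·3 + 11)/6 = 24/6 = 4; σ²_C = ((11−1)/6)² = 2.778
te_D = (2 + 4·4 + 12)/6 = 30/6 = 5; σ²_D = ((12−2)/6)² = 2.778
te_E = (10 + 4·11 + 18)/6 = 72/6 = 12; σ²_E = ((18−10)/6)² = 1.778
te_F = (1 + 4·2 + 3)/6 = 12/6 = 2; σ²_F = ((3−1)/6)² = 0.111
te_G = (6 + 4·8 + 10)/6 = 48/6 = 8; σ²_G = ((10−6)/6)² = 0.444
te_H = (9 + 4·12 + 15)/6 = 72/6 = 12; σ²_H = ((15−9)/6)² = 1.000

Forward pass:
ES_A = 0; EF_A = 12
ES_B = 0; EF_B = 3
ES_C = 0; EF_C = 4
ES_D = 0; EF_D = 5
ES_E = 12; EF_E = 12+12 = 24
ES_F = max(EF_B=3, EF_C=4) = 4; EF_F = 4+2 = 6
ES_G = max(EF_A=12, EF_D=5) = 12; EF_G = 12+8 = 20
ES_H = max(EF_E=24, EF_F=6, EF_G=20) = 24; EF_H = 24+12 = 36
Expected project duration μ = 36 days. Critical path: A → E → H.

Variance along critical path = 1.778 + 1.778 + 1.000 = 4.556
σ = √4.556 = 2.134 days

2.13 days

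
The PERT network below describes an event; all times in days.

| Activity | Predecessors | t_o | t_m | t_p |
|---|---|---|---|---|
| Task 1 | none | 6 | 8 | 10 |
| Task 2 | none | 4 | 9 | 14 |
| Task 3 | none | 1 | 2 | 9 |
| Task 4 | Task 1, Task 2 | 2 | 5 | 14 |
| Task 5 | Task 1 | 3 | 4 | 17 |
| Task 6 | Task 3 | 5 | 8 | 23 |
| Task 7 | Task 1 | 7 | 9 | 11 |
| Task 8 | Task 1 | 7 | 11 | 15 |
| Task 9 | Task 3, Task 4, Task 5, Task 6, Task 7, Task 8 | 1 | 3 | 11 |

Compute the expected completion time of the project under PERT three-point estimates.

te_Task 1 = (6 + 4·8 + 10)/6 = 48/6 = 8
te_Task 2 = (4 + 4·9 + 14)/6 = 54/6 = 9
te_Task 3 = (1 + 4·2 + 9)/6 = 18/6 = 3
te_Task 4 = (2 + 4·5 + 14)/6 = 36/6 = 6
te_Task 5 = (3 + 4·4 + 17)/6 = 36/6 = 6
te_Task 6 = (5 + 4·8 + 23)/6 = 60/6 = 10
te_Task 7 = (7 + 4·9 + 11)/6 = 54/6 = 9
te_Task 8 = (7 + 4·11 + 15)/6 = 66/6 = 11
te_Task 9 = (1 + 4·3 + 11)/6 = 24/6 = 4

Forward pass:
ES_Task 1 = 0; EF_Task 1 = 8
ES_Task 2 = 0; EF_Task 2 = 9
ES_Task 3 = 0; EF_Task 3 = 3
ES_Task 4 = max(EF_Task 1=8, EF_Task 2=9) = 9; EF_Task 4 = 9+6 = 15
ES_Task 5 = 8; EF_Task 5 = 8+6 = 14
ES_Task 6 = 3; EF_Task 6 = 3+10 = 13
ES_Task 7 = 8; EF_Task 7 = 8+9 = 17
ES_Task 8 = 8; EF_Task 8 = 8+11 = 19
ES_Task 9 = max(EF_Task 3=3, EF_Task 4=15, EF_Task 5=14, EF_Task 6=13, EF_Task 7=17, EF_Task 8=19) = 19; EF_Task 9 = 19+4 = 23
Expected project duration μ = 23 days. Critical path: Task 1 → Task 8 → Task 9.

23 days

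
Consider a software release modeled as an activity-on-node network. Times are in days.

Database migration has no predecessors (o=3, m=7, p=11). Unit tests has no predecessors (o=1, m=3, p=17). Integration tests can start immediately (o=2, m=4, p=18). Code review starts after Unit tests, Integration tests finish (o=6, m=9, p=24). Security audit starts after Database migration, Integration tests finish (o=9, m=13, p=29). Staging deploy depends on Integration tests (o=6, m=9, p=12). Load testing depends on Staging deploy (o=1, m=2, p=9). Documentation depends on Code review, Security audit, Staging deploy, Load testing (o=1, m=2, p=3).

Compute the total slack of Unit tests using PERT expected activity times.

6 days

te_Database migration = (3 + 4·7 + 11)/6 = 42/6 = 7
te_Unit tests = (1 + 4·3 + 17)/6 = 30/6 = 5
te_Integration tests = (2 + 4·4 + 18)/6 = 36/6 = 6
te_Code review = (6 + 4·9 + 24)/6 = 66/6 = 11
te_Security audit = (9 + 4·13 + 29)/6 = 90/6 = 15
te_Staging deploy = (6 + 4·9 + 12)/6 = 54/6 = 9
te_Load testing = (1 + 4·2 + 9)/6 = 18/6 = 3
te_Documentation = (1 + 4·2 + 3)/6 = 12/6 = 2

Forward pass:
ES_Database migration = 0; EF_Database migration = 7
ES_Unit tests = 0; EF_Unit tests = 5
ES_Integration tests = 0; EF_Integration tests = 6
ES_Code review = max(EF_Unit tests=5, EF_Integration tests=6) = 6; EF_Code review = 6+11 = 17
ES_Security audit = max(EF_Database migration=7, EF_Integration tests=6) = 7; EF_Security audit = 7+15 = 22
ES_Staging deploy = 6; EF_Staging deploy = 6+9 = 15
ES_Load testing = 15; EF_Load testing = 15+3 = 18
ES_Documentation = max(EF_Code review=17, EF_Security audit=22, EF_Staging deploy=15, EF_Load testing=18) = 22; EF_Documentation = 22+2 = 24
Expected project duration μ = 24 days. Critical path: Database migration → Security audit → Documentation.

Backward pass:
LF_Documentation = 24; LS_Documentation = 24−2 = 22
LF_Load testing = LS_Documentation = 22; LS_Load testing = 22−3 = 19
LF_Staging deploy = min(LS_Load testing=19, LS_Documentation=22) = 19; LS_Staging deploy = 19−9 = 10
LF_Security audit = LS_Documentation = 22; LS_Security audit = 22−15 = 7
LF_Code review = LS_Documentation = 22; LS_Code review = 22−11 = 11
LF_Integration tests = min(LS_Code review=11, LS_Security audit=7, LS_Staging deploy=10) = 7; LS_Integration tests = 7−6 = 1
LF_Unit tests = LS_Code review = 11; LS_Unit tests = 11−5 = 6
LF_Database migration = LS_Security audit = 7; LS_Database migration = 7−7 = 0
Slack_Unit tests = LS_Unit tests − ES_Unit tests = 6 − 0 = 6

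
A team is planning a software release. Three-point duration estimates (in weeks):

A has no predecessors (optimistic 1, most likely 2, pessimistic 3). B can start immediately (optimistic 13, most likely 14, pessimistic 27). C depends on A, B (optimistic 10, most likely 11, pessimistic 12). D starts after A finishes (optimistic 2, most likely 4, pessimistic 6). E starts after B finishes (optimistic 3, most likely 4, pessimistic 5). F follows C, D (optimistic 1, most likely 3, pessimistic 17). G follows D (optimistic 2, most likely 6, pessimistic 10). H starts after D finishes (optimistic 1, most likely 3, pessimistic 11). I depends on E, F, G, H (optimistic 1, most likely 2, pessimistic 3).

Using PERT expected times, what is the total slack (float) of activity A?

te_A = (1 + 4·2 + 3)/6 = 12/6 = 2
te_B = (13 + 4·14 + 27)/6 = 96/6 = 16
te_C = (10 + 4·11 + 12)/6 = 66/6 = 11
te_D = (2 + 4·4 + 6)/6 = 24/6 = 4
te_E = (3 + 4·4 + 5)/6 = 24/6 = 4
te_F = (1 + 4·3 + 17)/6 = 30/6 = 5
te_G = (2 + 4·6 + 10)/6 = 36/6 = 6
te_H = (1 + 4·3 + 11)/6 = 24/6 = 4
te_I = (1 + 4·2 + 3)/6 = 12/6 = 2

Forward pass:
ES_A = 0; EF_A = 2
ES_B = 0; EF_B = 16
ES_C = max(EF_A=2, EF_B=16) = 16; EF_C = 16+11 = 27
ES_D = 2; EF_D = 2+4 = 6
ES_E = 16; EF_E = 16+4 = 20
ES_F = max(EF_C=27, EF_D=6) = 27; EF_F = 27+5 = 32
ES_G = 6; EF_G = 6+6 = 12
ES_H = 6; EF_H = 6+4 = 10
ES_I = max(EF_E=20, EF_F=32, EF_G=12, EF_H=10) = 32; EF_I = 32+2 = 34
Expected project duration μ = 34 weeks. Critical path: B → C → F → I.

Backward pass:
LF_I = 34; LS_I = 34−2 = 32
LF_H = LS_I = 32; LS_H = 32−4 = 28
LF_G = LS_I = 32; LS_G = 32−6 = 26
LF_F = LS_I = 32; LS_F = 32−5 = 27
LF_E = LS_I = 32; LS_E = 32−4 = 28
LF_D = min(LS_F=27, LS_G=26, LS_H=28) = 26; LS_D = 26−4 = 22
LF_C = LS_F = 27; LS_C = 27−11 = 16
LF_B = min(LS_C=16, LS_E=28) = 16; LS_B = 16−16 = 0
LF_A = min(LS_C=16, LS_D=22) = 16; LS_A = 16−2 = 14
Slack_A = LS_A − ES_A = 14 − 0 = 14

14 weeks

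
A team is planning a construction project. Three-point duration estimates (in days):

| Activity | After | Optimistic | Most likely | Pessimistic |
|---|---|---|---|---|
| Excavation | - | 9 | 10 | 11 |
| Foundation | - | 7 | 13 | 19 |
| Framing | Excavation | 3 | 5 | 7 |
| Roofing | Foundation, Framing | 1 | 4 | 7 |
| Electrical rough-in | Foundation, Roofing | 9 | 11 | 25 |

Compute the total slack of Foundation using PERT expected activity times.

te_Excavation = (9 + 4·10 + 11)/6 = 60/6 = 10
te_Foundation = (7 + 4·13 + 19)/6 = 78/6 = 13
te_Framing = (3 + 4·5 + 7)/6 = 30/6 = 5
te_Roofing = (1 + 4·4 + 7)/6 = 24/6 = 4
te_Electrical rough-in = (9 + 4·11 + 25)/6 = 78/6 = 13

Forward pass:
ES_Excavation = 0; EF_Excavation = 10
ES_Foundation = 0; EF_Foundation = 13
ES_Framing = 10; EF_Framing = 10+5 = 15
ES_Roofing = max(EF_Foundation=13, EF_Framing=15) = 15; EF_Roofing = 15+4 = 19
ES_Electrical rough-in = max(EF_Foundation=13, EF_Roofing=19) = 19; EF_Electrical rough-in = 19+13 = 32
Expected project duration μ = 32 days. Critical path: Excavation → Framing → Roofing → Electrical rough-in.

Backward pass:
LF_Electrical rough-in = 32; LS_Electrical rough-in = 32−13 = 19
LF_Roofing = LS_Electrical rough-in = 19; LS_Roofing = 19−4 = 15
LF_Framing = LS_Roofing = 15; LS_Framing = 15−5 = 10
LF_Foundation = min(LS_Roofing=15, LS_Electrical rough-in=19) = 15; LS_Foundation = 15−13 = 2
LF_Excavation = LS_Framing = 10; LS_Excavation = 10−10 = 0
Slack_Foundation = LS_Foundation − ES_Foundation = 2 − 0 = 2

2 days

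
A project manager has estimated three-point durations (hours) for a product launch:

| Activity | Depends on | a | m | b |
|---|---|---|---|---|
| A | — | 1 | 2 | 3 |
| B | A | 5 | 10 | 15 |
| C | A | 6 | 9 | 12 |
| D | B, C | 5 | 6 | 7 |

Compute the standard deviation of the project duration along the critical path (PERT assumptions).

te_A = (1 + 4·2 + 3)/6 = 12/6 = 2; σ²_A = ((3−1)/6)² = 0.111
te_B = (5 + 4·10 + 15)/6 = 60/6 = 10; σ²_B = ((15−5)/6)² = 2.778
te_C = (6 + 4·9 + 12)/6 = 54/6 = 9; σ²_C = ((12−6)/6)² = 1.000
te_D = (5 + 4·6 + 7)/6 = 36/6 = 6; σ²_D = ((7−5)/6)² = 0.111

Forward pass:
ES_A = 0; EF_A = 2
ES_B = 2; EF_B = 2+10 = 12
ES_C = 2; EF_C = 2+9 = 11
ES_D = max(EF_B=12, EF_C=11) = 12; EF_D = 12+6 = 18
Expected project duration μ = 18 hours. Critical path: A → B → D.

Variance along critical path = 0.111 + 2.778 + 0.111 = 3.000
σ = √3.000 = 1.732 hours

1.73 hours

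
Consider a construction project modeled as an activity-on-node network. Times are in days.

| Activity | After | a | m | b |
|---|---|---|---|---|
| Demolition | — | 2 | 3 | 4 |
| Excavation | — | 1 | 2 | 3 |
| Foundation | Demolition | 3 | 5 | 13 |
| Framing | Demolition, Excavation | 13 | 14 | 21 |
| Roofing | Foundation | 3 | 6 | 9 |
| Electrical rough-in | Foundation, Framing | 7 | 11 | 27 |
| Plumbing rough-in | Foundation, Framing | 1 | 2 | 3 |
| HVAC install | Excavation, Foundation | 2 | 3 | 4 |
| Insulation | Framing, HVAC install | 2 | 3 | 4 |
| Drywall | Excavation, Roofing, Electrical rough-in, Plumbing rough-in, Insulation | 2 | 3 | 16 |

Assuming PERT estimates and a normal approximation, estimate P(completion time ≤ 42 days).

te_Demolition = (2 + 4·3 + 4)/6 = 18/6 = 3; σ²_Demolition = ((4−2)/6)² = 0.111
te_Excavation = (1 + 4·2 + 3)/6 = 12/6 = 2; σ²_Excavation = ((3−1)/6)² = 0.111
te_Foundation = (3 + 4·5 + 13)/6 = 36/6 = 6; σ²_Foundation = ((13−3)/6)² = 2.778
te_Framing = (13 + 4·14 + 21)/6 = 90/6 = 15; σ²_Framing = ((21−13)/6)² = 1.778
te_Roofing = (3 + 4·6 + 9)/6 = 36/6 = 6; σ²_Roofing = ((9−3)/6)² = 1.000
te_Electrical rough-in = (7 + 4·11 + 27)/6 = 78/6 = 13; σ²_Electrical rough-in = ((27−7)/6)² = 11.111
te_Plumbing rough-in = (1 + 4·2 + 3)/6 = 12/6 = 2; σ²_Plumbing rough-in = ((3−1)/6)² = 0.111
te_HVAC install = (2 + 4·3 + 4)/6 = 18/6 = 3; σ²_HVAC install = ((4−2)/6)² = 0.111
te_Insulation = (2 + 4·3 + 4)/6 = 18/6 = 3; σ²_Insulation = ((4−2)/6)² = 0.111
te_Drywall = (2 + 4·3 + 16)/6 = 30/6 = 5; σ²_Drywall = ((16−2)/6)² = 5.444

Forward pass:
ES_Demolition = 0; EF_Demolition = 3
ES_Excavation = 0; EF_Excavation = 2
ES_Foundation = 3; EF_Foundation = 3+6 = 9
ES_Framing = max(EF_Demolition=3, EF_Excavation=2) = 3; EF_Framing = 3+15 = 18
ES_Roofing = 9; EF_Roofing = 9+6 = 15
ES_Electrical rough-in = max(EF_Foundation=9, EF_Framing=18) = 18; EF_Electrical rough-in = 18+13 = 31
ES_Plumbing rough-in = max(EF_Foundation=9, EF_Framing=18) = 18; EF_Plumbing rough-in = 18+2 = 20
ES_HVAC install = max(EF_Excavation=2, EF_Foundation=9) = 9; EF_HVAC install = 9+3 = 12
ES_Insulation = max(EF_Framing=18, EF_HVAC install=12) = 18; EF_Insulation = 18+3 = 21
ES_Drywall = max(EF_Excavation=2, EF_Roofing=15, EF_Electrical rough-in=31, EF_Plumbing rough-in=20, EF_Insulation=21) = 31; EF_Drywall = 31+5 = 36
Expected project duration μ = 36 days. Critical path: Demolition → Framing → Electrical rough-in → Drywall.

Variance along critical path = 0.111 + 1.778 + 11.111 + 5.444 = 18.444; σ = √18.444 = 4.295 days.
Z = (42 − 36) / 4.295 = 1.397
P(T ≤ 42) = Φ(1.397) ≈ 0.919

0.919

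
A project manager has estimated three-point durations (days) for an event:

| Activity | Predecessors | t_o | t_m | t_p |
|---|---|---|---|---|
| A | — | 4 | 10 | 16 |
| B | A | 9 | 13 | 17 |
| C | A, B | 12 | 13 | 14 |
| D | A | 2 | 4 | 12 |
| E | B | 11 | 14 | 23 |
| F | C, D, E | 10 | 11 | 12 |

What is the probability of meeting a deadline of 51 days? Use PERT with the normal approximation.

0.738

te_A = (4 + 4·10 + 16)/6 = 60/6 = 10; σ²_A = ((16−4)/6)² = 4.000
te_B = (9 + 4·13 + 17)/6 = 78/6 = 13; σ²_B = ((17−9)/6)² = 1.778
te_C = (12 + 4·13 + 14)/6 = 78/6 = 13; σ²_C = ((14−12)/6)² = 0.111
te_D = (2 + 4·4 + 12)/6 = 30/6 = 5; σ²_D = ((12−2)/6)² = 2.778
te_E = (11 + 4·14 + 23)/6 = 90/6 = 15; σ²_E = ((23−11)/6)² = 4.000
te_F = (10 + 4·11 + 12)/6 = 66/6 = 11; σ²_F = ((12−10)/6)² = 0.111

Forward pass:
ES_A = 0; EF_A = 10
ES_B = 10; EF_B = 10+13 = 23
ES_C = max(EF_A=10, EF_B=23) = 23; EF_C = 23+13 = 36
ES_D = 10; EF_D = 10+5 = 15
ES_E = 23; EF_E = 23+15 = 38
ES_F = max(EF_C=36, EF_D=15, EF_E=38) = 38; EF_F = 38+11 = 49
Expected project duration μ = 49 days. Critical path: A → B → E → F.

Variance along critical path = 4.000 + 1.778 + 4.000 + 0.111 = 9.889; σ = √9.889 = 3.145 days.
Z = (51 − 49) / 3.145 = 0.636
P(T ≤ 51) = Φ(0.636) ≈ 0.738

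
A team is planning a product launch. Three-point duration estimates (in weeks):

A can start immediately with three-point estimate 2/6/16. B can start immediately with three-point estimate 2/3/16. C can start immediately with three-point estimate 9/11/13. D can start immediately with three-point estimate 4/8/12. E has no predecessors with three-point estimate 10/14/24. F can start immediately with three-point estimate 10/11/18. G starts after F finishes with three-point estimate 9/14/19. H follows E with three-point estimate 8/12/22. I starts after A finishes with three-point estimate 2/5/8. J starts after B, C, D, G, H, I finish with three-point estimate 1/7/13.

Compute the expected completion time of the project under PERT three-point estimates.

te_A = (2 + 4·6 + 16)/6 = 42/6 = 7
te_B = (2 + 4·3 + 16)/6 = 30/6 = 5
te_C = (9 + 4·11 + 13)/6 = 66/6 = 11
te_D = (4 + 4·8 + 12)/6 = 48/6 = 8
te_E = (10 + 4·14 + 24)/6 = 90/6 = 15
te_F = (10 + 4·11 + 18)/6 = 72/6 = 12
te_G = (9 + 4·14 + 19)/6 = 84/6 = 14
te_H = (8 + 4·12 + 22)/6 = 78/6 = 13
te_I = (2 + 4·5 + 8)/6 = 30/6 = 5
te_J = (1 + 4·7 + 13)/6 = 42/6 = 7

Forward pass:
ES_A = 0; EF_A = 7
ES_B = 0; EF_B = 5
ES_C = 0; EF_C = 11
ES_D = 0; EF_D = 8
ES_E = 0; EF_E = 15
ES_F = 0; EF_F = 12
ES_G = 12; EF_G = 12+14 = 26
ES_H = 15; EF_H = 15+13 = 28
ES_I = 7; EF_I = 7+5 = 12
ES_J = max(EF_B=5, EF_C=11, EF_D=8, EF_G=26, EF_H=28, EF_I=12) = 28; EF_J = 28+7 = 35
Expected project duration μ = 35 weeks. Critical path: E → H → J.

35 weeks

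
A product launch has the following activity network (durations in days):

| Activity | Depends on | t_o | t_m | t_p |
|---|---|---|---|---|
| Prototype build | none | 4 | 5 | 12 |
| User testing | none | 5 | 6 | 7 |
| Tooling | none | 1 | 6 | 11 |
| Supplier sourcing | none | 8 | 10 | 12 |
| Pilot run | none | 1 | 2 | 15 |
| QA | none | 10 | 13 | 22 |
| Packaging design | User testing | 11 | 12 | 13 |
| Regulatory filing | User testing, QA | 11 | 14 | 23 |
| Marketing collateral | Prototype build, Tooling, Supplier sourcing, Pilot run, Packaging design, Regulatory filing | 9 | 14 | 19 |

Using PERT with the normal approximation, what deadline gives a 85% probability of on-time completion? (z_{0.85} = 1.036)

46.4 days

te_Prototype build = (4 + 4·5 + 12)/6 = 36/6 = 6; σ²_Prototype build = ((12−4)/6)² = 1.778
te_User testing = (5 + 4·6 + 7)/6 = 36/6 = 6; σ²_User testing = ((7−5)/6)² = 0.111
te_Tooling = (1 + 4·6 + 11)/6 = 36/6 = 6; σ²_Tooling = ((11−1)/6)² = 2.778
te_Supplier sourcing = (8 + 4·10 + 12)/6 = 60/6 = 10; σ²_Supplier sourcing = ((12−8)/6)² = 0.444
te_Pilot run = (1 + 4·2 + 15)/6 = 24/6 = 4; σ²_Pilot run = ((15−1)/6)² = 5.444
te_QA = (10 + 4·13 + 22)/6 = 84/6 = 14; σ²_QA = ((22−10)/6)² = 4.000
te_Packaging design = (11 + 4·12 + 13)/6 = 72/6 = 12; σ²_Packaging design = ((13−11)/6)² = 0.111
te_Regulatory filing = (11 + 4·14 + 23)/6 = 90/6 = 15; σ²_Regulatory filing = ((23−11)/6)² = 4.000
te_Marketing collateral = (9 + 4·14 + 19)/6 = 84/6 = 14; σ²_Marketing collateral = ((19−9)/6)² = 2.778

Forward pass:
ES_Prototype build = 0; EF_Prototype build = 6
ES_User testing = 0; EF_User testing = 6
ES_Tooling = 0; EF_Tooling = 6
ES_Supplier sourcing = 0; EF_Supplier sourcing = 10
ES_Pilot run = 0; EF_Pilot run = 4
ES_QA = 0; EF_QA = 14
ES_Packaging design = 6; EF_Packaging design = 6+12 = 18
ES_Regulatory filing = max(EF_User testing=6, EF_QA=14) = 14; EF_Regulatory filing = 14+15 = 29
ES_Marketing collateral = max(EF_Prototype build=6, EF_Tooling=6, EF_Supplier sourcing=10, EF_Pilot run=4, EF_Packaging design=18, EF_Regulatory filing=29) = 29; EF_Marketing collateral = 29+14 = 43
Expected project duration μ = 43 days. Critical path: QA → Regulatory filing → Marketing collateral.

Variance along critical path = 4.000 + 4.000 + 2.778 = 10.778; σ = 3.283 days.
D = μ + z·σ = 43 + 1.036·3.283 = 46.4 days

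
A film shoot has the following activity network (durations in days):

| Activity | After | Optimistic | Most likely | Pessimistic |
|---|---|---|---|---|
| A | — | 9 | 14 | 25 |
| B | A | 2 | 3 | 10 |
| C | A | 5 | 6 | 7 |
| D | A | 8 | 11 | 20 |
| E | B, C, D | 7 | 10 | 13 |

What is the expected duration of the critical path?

37 days

te_A = (9 + 4·14 + 25)/6 = 90/6 = 15
te_B = (2 + 4·3 + 10)/6 = 24/6 = 4
te_C = (5 + 4·6 + 7)/6 = 36/6 = 6
te_D = (8 + 4·11 + 20)/6 = 72/6 = 12
te_E = (7 + 4·10 + 13)/6 = 60/6 = 10

Forward pass:
ES_A = 0; EF_A = 15
ES_B = 15; EF_B = 15+4 = 19
ES_C = 15; EF_C = 15+6 = 21
ES_D = 15; EF_D = 15+12 = 27
ES_E = max(EF_B=19, EF_C=21, EF_D=27) = 27; EF_E = 27+10 = 37
Expected project duration μ = 37 days. Critical path: A → D → E.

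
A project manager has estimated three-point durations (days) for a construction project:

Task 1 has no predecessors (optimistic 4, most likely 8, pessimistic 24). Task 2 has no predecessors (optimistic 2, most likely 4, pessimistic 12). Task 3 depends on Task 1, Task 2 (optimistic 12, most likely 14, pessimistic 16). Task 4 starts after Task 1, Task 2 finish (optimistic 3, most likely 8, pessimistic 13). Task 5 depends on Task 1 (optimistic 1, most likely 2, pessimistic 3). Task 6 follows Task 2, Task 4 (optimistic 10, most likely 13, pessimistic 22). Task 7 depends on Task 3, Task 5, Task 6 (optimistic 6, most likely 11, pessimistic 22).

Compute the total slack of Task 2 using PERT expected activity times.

te_Task 1 = (4 + 4·8 + 24)/6 = 60/6 = 10
te_Task 2 = (2 + 4·4 + 12)/6 = 30/6 = 5
te_Task 3 = (12 + 4·14 + 16)/6 = 84/6 = 14
te_Task 4 = (3 + 4·8 + 13)/6 = 48/6 = 8
te_Task 5 = (1 + 4·2 + 3)/6 = 12/6 = 2
te_Task 6 = (10 + 4·13 + 22)/6 = 84/6 = 14
te_Task 7 = (6 + 4·11 + 22)/6 = 72/6 = 12

Forward pass:
ES_Task 1 = 0; EF_Task 1 = 10
ES_Task 2 = 0; EF_Task 2 = 5
ES_Task 3 = max(EF_Task 1=10, EF_Task 2=5) = 10; EF_Task 3 = 10+14 = 24
ES_Task 4 = max(EF_Task 1=10, EF_Task 2=5) = 10; EF_Task 4 = 10+8 = 18
ES_Task 5 = 10; EF_Task 5 = 10+2 = 12
ES_Task 6 = max(EF_Task 2=5, EF_Task 4=18) = 18; EF_Task 6 = 18+14 = 32
ES_Task 7 = max(EF_Task 3=24, EF_Task 5=12, EF_Task 6=32) = 32; EF_Task 7 = 32+12 = 44
Expected project duration μ = 44 days. Critical path: Task 1 → Task 4 → Task 6 → Task 7.

Backward pass:
LF_Task 7 = 44; LS_Task 7 = 44−12 = 32
LF_Task 6 = LS_Task 7 = 32; LS_Task 6 = 32−14 = 18
LF_Task 5 = LS_Task 7 = 32; LS_Task 5 = 32−2 = 30
LF_Task 4 = LS_Task 6 = 18; LS_Task 4 = 18−8 = 10
LF_Task 3 = LS_Task 7 = 32; LS_Task 3 = 32−14 = 18
LF_Task 2 = min(LS_Task 3=18, LS_Task 4=10, LS_Task 6=18) = 10; LS_Task 2 = 10−5 = 5
LF_Task 1 = min(LS_Task 3=18, LS_Task 4=10, LS_Task 5=30) = 10; LS_Task 1 = 10−10 = 0
Slack_Task 2 = LS_Task 2 − ES_Task 2 = 5 − 0 = 5

5 days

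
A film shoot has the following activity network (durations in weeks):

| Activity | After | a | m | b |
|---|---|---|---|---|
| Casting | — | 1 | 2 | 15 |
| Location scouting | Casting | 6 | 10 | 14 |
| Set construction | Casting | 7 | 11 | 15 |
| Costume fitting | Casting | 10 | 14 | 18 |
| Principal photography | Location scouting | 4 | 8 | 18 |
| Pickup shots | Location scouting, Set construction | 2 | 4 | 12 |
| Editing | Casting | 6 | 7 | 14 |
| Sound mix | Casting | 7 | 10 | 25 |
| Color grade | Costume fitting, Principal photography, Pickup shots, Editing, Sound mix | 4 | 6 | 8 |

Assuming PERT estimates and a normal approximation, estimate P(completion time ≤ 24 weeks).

0.084

te_Casting = (1 + 4·2 + 15)/6 = 24/6 = 4; σ²_Casting = ((15−1)/6)² = 5.444
te_Location scouting = (6 + 4·10 + 14)/6 = 60/6 = 10; σ²_Location scouting = ((14−6)/6)² = 1.778
te_Set construction = (7 + 4·11 + 15)/6 = 66/6 = 11; σ²_Set construction = ((15−7)/6)² = 1.778
te_Costume fitting = (10 + 4·14 + 18)/6 = 84/6 = 14; σ²_Costume fitting = ((18−10)/6)² = 1.778
te_Principal photography = (4 + 4·8 + 18)/6 = 54/6 = 9; σ²_Principal photography = ((18−4)/6)² = 5.444
te_Pickup shots = (2 + 4·4 + 12)/6 = 30/6 = 5; σ²_Pickup shots = ((12−2)/6)² = 2.778
te_Editing = (6 + 4·7 + 14)/6 = 48/6 = 8; σ²_Editing = ((14−6)/6)² = 1.778
te_Sound mix = (7 + 4·10 + 25)/6 = 72/6 = 12; σ²_Sound mix = ((25−7)/6)² = 9.000
te_Color grade = (4 + 4·6 + 8)/6 = 36/6 = 6; σ²_Color grade = ((8−4)/6)² = 0.444

Forward pass:
ES_Casting = 0; EF_Casting = 4
ES_Location scouting = 4; EF_Location scouting = 4+10 = 14
ES_Set construction = 4; EF_Set construction = 4+11 = 15
ES_Costume fitting = 4; EF_Costume fitting = 4+14 = 18
ES_Principal photography = 14; EF_Principal photography = 14+9 = 23
ES_Pickup shots = max(EF_Location scouting=14, EF_Set construction=15) = 15; EF_Pickup shots = 15+5 = 20
ES_Editing = 4; EF_Editing = 4+8 = 12
ES_Sound mix = 4; EF_Sound mix = 4+12 = 16
ES_Color grade = max(EF_Costume fitting=18, EF_Principal photography=23, EF_Pickup shots=20, EF_Editing=12, EF_Sound mix=16) = 23; EF_Color grade = 23+6 = 29
Expected project duration μ = 29 weeks. Critical path: Casting → Location scouting → Principal photography → Color grade.

Variance along critical path = 5.444 + 1.778 + 5.444 + 0.444 = 13.111; σ = √13.111 = 3.621 weeks.
Z = (24 − 29) / 3.621 = -1.381
P(T ≤ 24) = Φ(-1.381) ≈ 0.084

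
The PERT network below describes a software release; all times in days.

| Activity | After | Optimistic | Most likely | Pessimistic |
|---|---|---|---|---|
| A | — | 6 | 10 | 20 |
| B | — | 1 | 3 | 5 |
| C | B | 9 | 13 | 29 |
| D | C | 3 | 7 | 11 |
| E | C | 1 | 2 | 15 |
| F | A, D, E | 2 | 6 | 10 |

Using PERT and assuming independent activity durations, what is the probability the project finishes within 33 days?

0.697

te_A = (6 + 4·10 + 20)/6 = 66/6 = 11; σ²_A = ((20−6)/6)² = 5.444
te_B = (1 + 4·3 + 5)/6 = 18/6 = 3; σ²_B = ((5−1)/6)² = 0.444
te_C = (9 + 4·13 + 29)/6 = 90/6 = 15; σ²_C = ((29−9)/6)² = 11.111
te_D = (3 + 4·7 + 11)/6 = 42/6 = 7; σ²_D = ((11−3)/6)² = 1.778
te_E = (1 + 4·2 + 15)/6 = 24/6 = 4; σ²_E = ((15−1)/6)² = 5.444
te_F = (2 + 4·6 + 10)/6 = 36/6 = 6; σ²_F = ((10−2)/6)² = 1.778

Forward pass:
ES_A = 0; EF_A = 11
ES_B = 0; EF_B = 3
ES_C = 3; EF_C = 3+15 = 18
ES_D = 18; EF_D = 18+7 = 25
ES_E = 18; EF_E = 18+4 = 22
ES_F = max(EF_A=11, EF_D=25, EF_E=22) = 25; EF_F = 25+6 = 31
Expected project duration μ = 31 days. Critical path: B → C → D → F.

Variance along critical path = 0.444 + 11.111 + 1.778 + 1.778 = 15.111; σ = √15.111 = 3.887 days.
Z = (33 − 31) / 3.887 = 0.514
P(T ≤ 33) = Φ(0.514) ≈ 0.697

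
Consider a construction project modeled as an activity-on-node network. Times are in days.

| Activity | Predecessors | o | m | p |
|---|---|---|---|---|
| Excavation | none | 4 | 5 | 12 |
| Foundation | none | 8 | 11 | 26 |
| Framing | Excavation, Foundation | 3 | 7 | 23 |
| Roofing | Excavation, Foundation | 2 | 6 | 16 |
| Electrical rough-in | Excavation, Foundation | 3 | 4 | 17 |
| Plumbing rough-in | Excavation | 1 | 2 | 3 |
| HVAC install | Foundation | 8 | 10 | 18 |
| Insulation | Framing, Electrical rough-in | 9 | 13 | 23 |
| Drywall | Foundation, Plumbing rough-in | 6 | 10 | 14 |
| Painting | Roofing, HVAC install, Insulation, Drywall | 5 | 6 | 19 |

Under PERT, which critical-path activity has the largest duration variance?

te_Excavation = (4 + 4·5 + 12)/6 = 36/6 = 6; σ²_Excavation = ((12−4)/6)² = 1.778
te_Foundation = (8 + 4·11 + 26)/6 = 78/6 = 13; σ²_Foundation = ((26−8)/6)² = 9.000
te_Framing = (3 + 4·7 + 23)/6 = 54/6 = 9; σ²_Framing = ((23−3)/6)² = 11.111
te_Roofing = (2 + 4·6 + 16)/6 = 42/6 = 7; σ²_Roofing = ((16−2)/6)² = 5.444
te_Electrical rough-in = (3 + 4·4 + 17)/6 = 36/6 = 6; σ²_Electrical rough-in = ((17−3)/6)² = 5.444
te_Plumbing rough-in = (1 + 4·2 + 3)/6 = 12/6 = 2; σ²_Plumbing rough-in = ((3−1)/6)² = 0.111
te_HVAC install = (8 + 4·10 + 18)/6 = 66/6 = 11; σ²_HVAC install = ((18−8)/6)² = 2.778
te_Insulation = (9 + 4·13 + 23)/6 = 84/6 = 14; σ²_Insulation = ((23−9)/6)² = 5.444
te_Drywall = (6 + 4·10 + 14)/6 = 60/6 = 10; σ²_Drywall = ((14−6)/6)² = 1.778
te_Painting = (5 + 4·6 + 19)/6 = 48/6 = 8; σ²_Painting = ((19−5)/6)² = 5.444

Forward pass:
ES_Excavation = 0; EF_Excavation = 6
ES_Foundation = 0; EF_Foundation = 13
ES_Framing = max(EF_Excavation=6, EF_Foundation=13) = 13; EF_Framing = 13+9 = 22
ES_Roofing = max(EF_Excavation=6, EF_Foundation=13) = 13; EF_Roofing = 13+7 = 20
ES_Electrical rough-in = max(EF_Excavation=6, EF_Foundation=13) = 13; EF_Electrical rough-in = 13+6 = 19
ES_Plumbing rough-in = 6; EF_Plumbing rough-in = 6+2 = 8
ES_HVAC install = 13; EF_HVAC install = 13+11 = 24
ES_Insulation = max(EF_Framing=22, EF_Electrical rough-in=19) = 22; EF_Insulation = 22+14 = 36
ES_Drywall = max(EF_Foundation=13, EF_Plumbing rough-in=8) = 13; EF_Drywall = 13+10 = 23
ES_Painting = max(EF_Roofing=20, EF_HVAC install=24, EF_Insulation=36, EF_Drywall=23) = 36; EF_Painting = 36+8 = 44
Expected project duration μ = 44 days. Critical path: Foundation → Framing → Insulation → Painting.

Variances on critical path: σ²_Foundation=9.000, σ²_Framing=11.111, σ²_Insulation=5.444, σ²_Painting=5.444.
Largest is σ²_Framing = 11.111.

Framing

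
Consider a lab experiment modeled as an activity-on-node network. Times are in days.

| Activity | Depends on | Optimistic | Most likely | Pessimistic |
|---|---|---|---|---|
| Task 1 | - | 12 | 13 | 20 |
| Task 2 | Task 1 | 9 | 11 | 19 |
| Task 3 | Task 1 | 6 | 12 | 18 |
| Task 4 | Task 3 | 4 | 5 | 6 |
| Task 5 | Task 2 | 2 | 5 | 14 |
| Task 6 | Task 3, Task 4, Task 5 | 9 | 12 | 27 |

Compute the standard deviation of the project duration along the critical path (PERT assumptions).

4.19 days

te_Task 1 = (12 + 4·13 + 20)/6 = 84/6 = 14; σ²_Task 1 = ((20−12)/6)² = 1.778
te_Task 2 = (9 + 4·11 + 19)/6 = 72/6 = 12; σ²_Task 2 = ((19−9)/6)² = 2.778
te_Task 3 = (6 + 4·12 + 18)/6 = 72/6 = 12; σ²_Task 3 = ((18−6)/6)² = 4.000
te_Task 4 = (4 + 4·5 + 6)/6 = 30/6 = 5; σ²_Task 4 = ((6−4)/6)² = 0.111
te_Task 5 = (2 + 4·5 + 14)/6 = 36/6 = 6; σ²_Task 5 = ((14−2)/6)² = 4.000
te_Task 6 = (9 + 4·12 + 27)/6 = 84/6 = 14; σ²_Task 6 = ((27−9)/6)² = 9.000

Forward pass:
ES_Task 1 = 0; EF_Task 1 = 14
ES_Task 2 = 14; EF_Task 2 = 14+12 = 26
ES_Task 3 = 14; EF_Task 3 = 14+12 = 26
ES_Task 4 = 26; EF_Task 4 = 26+5 = 31
ES_Task 5 = 26; EF_Task 5 = 26+6 = 32
ES_Task 6 = max(EF_Task 3=26, EF_Task 4=31, EF_Task 5=32) = 32; EF_Task 6 = 32+14 = 46
Expected project duration μ = 46 days. Critical path: Task 1 → Task 2 → Task 5 → Task 6.

Variance along critical path = 1.778 + 2.778 + 4.000 + 9.000 = 17.556
σ = √17.556 = 4.190 days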